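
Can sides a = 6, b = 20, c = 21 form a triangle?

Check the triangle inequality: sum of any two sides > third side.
a + b vs c: 6 + 20 = 26 > 21  ✓
a + c vs b: 6 + 21 = 27 > 20  ✓
b + c vs a: 20 + 21 = 41 > 6  ✓

Yes, triangle inequality satisfied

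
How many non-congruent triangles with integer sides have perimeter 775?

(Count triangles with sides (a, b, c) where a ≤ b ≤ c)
Let a ≤ b ≤ c with a + b + c = 775. The only binding inequality is a + b > c, i.e. 775 − c > c, so c < 775/2; and c ≥ 775/3 since c is the largest side.
So 259 ≤ c ≤ 387. For each c, b runs from ⌈(775 − c)/2⌉ up to c (then a = 775 − b − c satisfies 1 ≤ a ≤ b automatically), giving c − ⌈(775 − c)/2⌉ + 1 choices.
Summing over c: 2 + 3 + 5 + 6 + … + 192 + 194  (129 terms, c = 259, …, 387) = 12610
Check (closed form: nearest integer to p²/48 for even p, (p+3)²/48 for odd p): (775+3)²/48 = 778²/48 = 605284/48 ≈ 12610.08 → 12610

12610 triangles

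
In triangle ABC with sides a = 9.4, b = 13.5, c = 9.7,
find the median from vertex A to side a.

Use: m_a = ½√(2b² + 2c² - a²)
m_a = ½√(2·13.5² + 2·9.7² − 9.4²) = ½√(2·182.25 + 2·94.09 − 88.36) = ½√(364.5 + 188.18 − 88.36) = ½√464.32
√464.32 ≈ 21.5481, so m_a ≈ 10.774

m_a = 10.77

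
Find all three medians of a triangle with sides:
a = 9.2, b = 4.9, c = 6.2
Median formula: m_a = ½√(2b² + 2c² − a²) (and cyclically). a² = 84.64, b² = 24.01, c² = 38.44.
m_a = ½√(2·24.01 + 2·38.44 − 84.64) = ½√40.26 ≈ ½·6.34508 ≈ 3.17254
m_b = ½√(2·84.64 + 2·38.44 − 24.01) = ½√222.15 ≈ ½·14.9047 ≈ 7.45235
m_c = ½√(2·84.64 + 2·24.01 − 38.44) = ½√178.86 ≈ ½·13.3739 ≈ 6.68693

m_a = 3.173, m_b = 7.452, m_c = 6.687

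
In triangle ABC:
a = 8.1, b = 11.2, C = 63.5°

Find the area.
Two sides and the included angle (SAS): A = ½·a·b·sin(C) = ½·8.1·11.2·sin(63.5°)
sin(63.5°) ≈ 0.894934
A ≈ ½·90.72·0.894934 = 45.36·0.894934 ≈ 40.5942

Area = 40.59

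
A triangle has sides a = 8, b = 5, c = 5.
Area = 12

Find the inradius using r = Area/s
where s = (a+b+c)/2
s = (8 + 5 + 5)/2 = 18/2 = 9
r = Area/s = 12/9 ≈ 1.33333

r = 1.333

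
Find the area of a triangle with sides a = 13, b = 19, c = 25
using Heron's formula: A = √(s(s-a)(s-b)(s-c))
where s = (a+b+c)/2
s = (13 + 19 + 25)/2 = 57/2 = 28.5
s − a = 15.5, s − b = 9.5, s − c = 3.5
s(s−a)(s−b)(s−c) = 28.5·15.5·9.5·3.5 = 14688.1875
Area = √14688.1875 ≈ 121.195

s = 28.5, Area = 121.2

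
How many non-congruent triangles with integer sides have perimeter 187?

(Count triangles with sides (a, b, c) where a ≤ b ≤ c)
Let a ≤ b ≤ c with a + b + c = 187. The only binding inequality is a + b > c, i.e. 187 − c > c, so c < 187/2; and c ≥ 187/3 since c is the largest side.
So 63 ≤ c ≤ 93. For each c, b runs from ⌈(187 − c)/2⌉ up to c (then a = 187 − b − c satisfies 1 ≤ a ≤ b automatically), giving c − ⌈(187 − c)/2⌉ + 1 choices.
Summing over c: 2 + 3 + 5 + 6 + … + 45 + 47  (31 terms, c = 63, …, 93) = 752
Check (closed form: nearest integer to p²/48 for even p, (p+3)²/48 for odd p): (187+3)²/48 = 190²/48 = 36100/48 ≈ 752.08 → 752

752 triangles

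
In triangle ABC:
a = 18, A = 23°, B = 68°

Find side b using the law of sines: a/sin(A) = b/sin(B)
a/sin(A) = b/sin(B)  ⇒  b = a·sin(B)/sin(A) = 18·sin(68°)/sin(23°)
sin(68°) ≈ 0.927184, sin(23°) ≈ 0.390731
b ≈ 18·0.927184/0.390731 ≈ 16.6893/0.390731 ≈ 42.713

b = 42.71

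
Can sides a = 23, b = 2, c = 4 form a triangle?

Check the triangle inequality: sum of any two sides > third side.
a + b vs c: 23 + 2 = 25 > 4  ✓
a + c vs b: 23 + 4 = 27 > 2  ✓
b + c vs a: 2 + 4 = 6 ≤ 23  ✗

No: 2 + 4 = 6 is not > 23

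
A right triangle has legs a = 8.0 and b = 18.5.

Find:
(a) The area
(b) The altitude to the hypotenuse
(a) The legs are perpendicular, so Area = ½·a·b = ½·8.0·18.5 = ½·148 = 74
(b) Hypotenuse c = √(a² + b²) = √(64 + 342.25) = √406.25 ≈ 20.1556
    Area = ½·c·h_c  ⇒  h_c = 2·Area/c = 148/20.1556 ≈ 7.34286

Area = 74, h_c = 7.343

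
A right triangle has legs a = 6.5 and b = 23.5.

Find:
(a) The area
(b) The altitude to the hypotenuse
(a) The legs are perpendicular, so Area = ½·a·b = ½·6.5·23.5 = ½·152.75 = 76.375
(b) Hypotenuse c = √(a² + b²) = √(42.25 + 552.25) = √594.5 ≈ 24.3824
    Area = ½·c·h_c  ⇒  h_c = 2·Area/c = 152.75/24.3824 ≈ 6.26477

Area = 76.375, h_c = 6.265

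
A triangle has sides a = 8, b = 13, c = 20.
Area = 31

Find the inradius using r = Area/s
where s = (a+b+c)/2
s = (8 + 13 + 20)/2 = 41/2 = 20.5
r = Area/s = 31/20.5 ≈ 1.5122

r = 1.512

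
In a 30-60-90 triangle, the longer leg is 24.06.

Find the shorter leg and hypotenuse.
In a 30-60-90 triangle the sides are in ratio 1 : √3 : 2, so short leg = long leg/√3 and hypotenuse = 2·(short leg).
Short leg = 24.06/√3 ≈ 24.06/1.73205 ≈ 13.891
Hypotenuse = 2·13.891 ≈ 27.7821

Short leg = 13.89, Hypotenuse = 27.78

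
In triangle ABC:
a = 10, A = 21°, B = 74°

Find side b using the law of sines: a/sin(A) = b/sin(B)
a/sin(A) = b/sin(B)  ⇒  b = a·sin(B)/sin(A) = 10·sin(74°)/sin(21°)
sin(74°) ≈ 0.961262, sin(21°) ≈ 0.358368
b ≈ 10·0.961262/0.358368 ≈ 9.61262/0.358368 ≈ 26.8233

b = 26.82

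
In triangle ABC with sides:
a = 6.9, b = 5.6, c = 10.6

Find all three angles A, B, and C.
Law of cosines for each angle (a² = 47.61, b² = 31.36, c² = 112.36):
cos(A) = (b² + c² − a²)/(2bc) = (31.36 + 112.36 − 47.61)/(2·5.6·10.6) = 96.11/118.72 ≈ 0.809552  ⇒  A ≈ 35.9478°
cos(B) = (a² + c² − b²)/(2ac) = (47.61 + 112.36 − 31.36)/(2·6.9·10.6) = 128.61/146.28 ≈ 0.879204  ⇒  B ≈ 28.4535°
cos(C) = (a² + b² − c²)/(2ab) = (47.61 + 31.36 − 112.36)/(2·6.9·5.6) = -33.39/77.28 ≈ -0.432065  ⇒  C ≈ 115.599°
Check: A + B + C ≈ 180°

A = 35.95°, B = 28.45°, C = 115.6°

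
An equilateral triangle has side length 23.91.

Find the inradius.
r = Area/s with s the semi-perimeter.
Area = (√3/4)·23.91² = (√3/4)·571.6881 ≈ 0.433013·571.6881 ≈ 247.548
s = 3·23.91/2 = 35.865
r ≈ 247.548/35.865 ≈ 6.90222
(Equivalently r = side/(2√3) = 23.91/3.4641 ≈ 6.90222.)

r = 6.902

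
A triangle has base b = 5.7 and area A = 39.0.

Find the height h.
A = ½·b·h  ⇒  h = 2A/b = 2·39.0/5.7 = 78/5.7 ≈ 13.6842

h = 13.68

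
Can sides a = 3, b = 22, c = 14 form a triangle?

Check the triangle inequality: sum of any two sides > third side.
a + b vs c: 3 + 22 = 25 > 14  ✓
a + c vs b: 3 + 14 = 17 ≤ 22  ✗
b + c vs a: 22 + 14 = 36 > 3  ✓

No: 3 + 14 = 17 is not > 22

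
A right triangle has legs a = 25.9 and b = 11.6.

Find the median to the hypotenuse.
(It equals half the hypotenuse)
Hypotenuse c = √(a² + b²) = √(670.81 + 134.56) = √805.37 ≈ 28.379
Median to hypotenuse = c/2 ≈ 28.379/2 ≈ 14.1895

Median = 14.19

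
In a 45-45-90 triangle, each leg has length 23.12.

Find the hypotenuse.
In a 45-45-90 triangle the sides are in ratio 1 : 1 : √2, so hypotenuse = leg·√2.
Hypotenuse = 23.12·√2 ≈ 23.12·1.41421 ≈ 32.6966

Hypotenuse = 23.12√2 = 32.7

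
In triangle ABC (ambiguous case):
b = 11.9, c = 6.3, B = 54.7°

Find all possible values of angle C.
b/sin(B) = c/sin(C)  ⇒  sin(C) = c·sin(B)/b = 6.3·sin(54.7°)/11.9
sin(54.7°) ≈ 0.816138
sin(C) ≈ 6.3·0.816138/11.9 ≈ 5.14167/11.9 ≈ 0.432073
Candidate 1: C₁ = arcsin(0.432073) ≈ 25.5992°  →  A = 180° − 54.7° − 25.5992° ≈ 99.7008° > 0, valid
Candidate 2: C₂ = 180° − C₁ ≈ 154.401°  →  A = 180° − 54.7° − 154.401° ≈ -29.1008° ≤ 0, not a valid triangle

C = 25.6° (one solution)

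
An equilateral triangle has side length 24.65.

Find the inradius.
r = Area/s with s the semi-perimeter.
Area = (√3/4)·24.65² = (√3/4)·607.6225 ≈ 0.433013·607.6225 ≈ 263.108
s = 3·24.65/2 = 36.975
r ≈ 263.108/36.975 ≈ 7.11584
(Equivalently r = side/(2√3) = 24.65/3.4641 ≈ 7.11584.)

r = 7.116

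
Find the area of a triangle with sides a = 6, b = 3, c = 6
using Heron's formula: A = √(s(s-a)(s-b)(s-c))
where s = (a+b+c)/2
s = (6 + 3 + 6)/2 = 15/2 = 7.5
s − a = 1.5, s − b = 4.5, s − c = 1.5
s(s−a)(s−b)(s−c) = 7.5·1.5·4.5·1.5 = 75.9375
Area = √75.9375 ≈ 8.71421

s = 7.5, Area = 8.714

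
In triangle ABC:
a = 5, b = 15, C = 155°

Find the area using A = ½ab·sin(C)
A = ½·a·b·sin(C) = ½·5·15·sin(155°)
sin(155°) ≈ 0.422618
A ≈ ½·75·0.422618 = 37.5·0.422618 ≈ 15.8482

Area = 15.85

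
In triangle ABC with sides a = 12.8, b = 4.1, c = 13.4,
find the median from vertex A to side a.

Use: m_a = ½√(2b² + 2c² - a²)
m_a = ½√(2·4.1² + 2·13.4² − 12.8²) = ½√(2·16.81 + 2·179.56 − 163.84) = ½√(33.62 + 359.12 − 163.84) = ½√228.9
√228.9 ≈ 15.1294, so m_a ≈ 7.56472

m_a = 7.565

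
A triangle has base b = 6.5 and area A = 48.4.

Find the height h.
A = ½·b·h  ⇒  h = 2A/b = 2·48.4/6.5 = 96.8/6.5 ≈ 14.8923

h = 14.89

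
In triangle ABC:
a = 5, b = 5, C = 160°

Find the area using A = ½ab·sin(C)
A = ½·a·b·sin(C) = ½·5·5·sin(160°)
sin(160°) ≈ 0.34202
A ≈ ½·25·0.34202 = 12.5·0.34202 ≈ 4.27525

Area = 4.275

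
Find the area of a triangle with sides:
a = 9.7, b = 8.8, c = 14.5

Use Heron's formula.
s = (9.7 + 8.8 + 14.5)/2 = 33/2 = 16.5
s − a = 6.8, s − b = 7.7, s − c = 2
s(s−a)(s−b)(s−c) = 16.5·6.8·7.7·2 ≈ 1727.88
Area = √1727.88 ≈ 41.5678

Area = 41.57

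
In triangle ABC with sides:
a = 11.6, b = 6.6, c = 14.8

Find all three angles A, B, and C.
Law of cosines for each angle (a² = 134.56, b² = 43.56, c² = 219.04):
cos(A) = (b² + c² − a²)/(2bc) = (43.56 + 219.04 − 134.56)/(2·6.6·14.8) = 128.04/195.36 ≈ 0.655405  ⇒  A ≈ 49.0496°
cos(B) = (a² + c² − b²)/(2ac) = (134.56 + 219.04 − 43.56)/(2·11.6·14.8) = 310.04/343.36 ≈ 0.902959  ⇒  B ≈ 25.4502°
cos(C) = (a² + b² − c²)/(2ab) = (134.56 + 43.56 − 219.04)/(2·11.6·6.6) = -40.92/153.12 ≈ -0.267241  ⇒  C ≈ 105.5°
Check: A + B + C ≈ 180°

A = 49.05°, B = 25.45°, C = 105.5°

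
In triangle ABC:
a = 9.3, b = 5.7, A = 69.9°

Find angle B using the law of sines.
a/sin(A) = b/sin(B)  ⇒  sin(B) = b·sin(A)/a = 5.7·sin(69.9°)/9.3
sin(69.9°) ≈ 0.939094
sin(B) ≈ 5.7·0.939094/9.3 ≈ 5.35284/9.3 ≈ 0.575574
B = arcsin(0.575574) ≈ 35.1398°
(Since b ≤ a we need B ≤ A, so the obtuse alternative 180° − 35.1398° ≈ 144.86° is rejected.)

B = 35.14°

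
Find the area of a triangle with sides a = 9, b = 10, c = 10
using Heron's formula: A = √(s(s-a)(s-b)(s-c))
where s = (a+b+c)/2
s = (9 + 10 + 10)/2 = 29/2 = 14.5
s − a = 5.5, s − b = 4.5, s − c = 4.5
s(s−a)(s−b)(s−c) = 14.5·5.5·4.5·4.5 = 1614.9375
Area = √1614.9375 ≈ 40.1863

s = 14.5, Area = 40.19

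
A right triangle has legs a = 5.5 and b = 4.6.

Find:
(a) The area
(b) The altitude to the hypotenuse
(a) The legs are perpendicular, so Area = ½·a·b = ½·5.5·4.6 = ½·25.3 = 12.65
(b) Hypotenuse c = √(a² + b²) = √(30.25 + 21.16) = √51.41 ≈ 7.17008
    Area = ½·c·h_c  ⇒  h_c = 2·Area/c = 25.3/7.17008 ≈ 3.52855

Area = 12.65, h_c = 3.529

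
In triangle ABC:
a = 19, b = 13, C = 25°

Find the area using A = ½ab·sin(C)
A = ½·a·b·sin(C) = ½·19·13·sin(25°)
sin(25°) ≈ 0.422618
A ≈ ½·247·0.422618 = 123.5·0.422618 ≈ 52.1934

Area = 52.19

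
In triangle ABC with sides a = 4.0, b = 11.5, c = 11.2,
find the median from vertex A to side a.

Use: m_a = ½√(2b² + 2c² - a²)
m_a = ½√(2·11.5² + 2·11.2² − 4.0²) = ½√(2·132.25 + 2·125.44 − 16) = ½√(264.5 + 250.88 − 16) = ½√499.38
√499.38 ≈ 22.3468, so m_a ≈ 11.1734

m_a = 11.17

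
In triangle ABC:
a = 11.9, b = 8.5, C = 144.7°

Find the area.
Two sides and the included angle (SAS): A = ½·a·b·sin(C) = ½·11.9·8.5·sin(144.7°)
sin(144.7°) ≈ 0.577858
A ≈ ½·101.15·0.577858 = 50.575·0.577858 ≈ 29.2251

Area = 29.23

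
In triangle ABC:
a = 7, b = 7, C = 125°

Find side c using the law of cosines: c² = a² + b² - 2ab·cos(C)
c² = 7² + 7² − 2·7·7·cos(125°)
cos(125°) ≈ -0.573576
c² ≈ 49 + 49 − 98·(-0.573576) ≈ 98 + 56.2105 ≈ 154.21
c ≈ √154.21 ≈ 12.4182

c = 12.42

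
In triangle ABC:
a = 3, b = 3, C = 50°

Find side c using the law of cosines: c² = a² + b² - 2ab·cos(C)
c² = 3² + 3² − 2·3·3·cos(50°)
cos(50°) ≈ 0.642788
c² ≈ 9 + 9 − 18·(0.642788) ≈ 18 − 11.5702 ≈ 6.42982
c ≈ √6.42982 ≈ 2.53571

c = 2.536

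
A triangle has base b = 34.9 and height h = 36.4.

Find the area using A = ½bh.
A = ½·b·h = ½·34.9·36.4 = ½·1270.36 = 635.18

Area = 635.18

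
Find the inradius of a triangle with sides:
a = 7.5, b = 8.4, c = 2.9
r = Area/s where s is the semi-perimeter.
s = (7.5 + 8.4 + 2.9)/2 = 18.8/2 = 9.4
Area = √(s(s−a)(s−b)(s−c)) = √(9.4·1.9·1·6.5) ≈ √116.09 ≈ 10.7745
r ≈ 10.7745/9.4 ≈ 1.14622

r = 1.146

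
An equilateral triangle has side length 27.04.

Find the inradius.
r = Area/s with s the semi-perimeter.
Area = (√3/4)·27.04² = (√3/4)·731.1616 ≈ 0.433013·731.1616 ≈ 316.602
s = 3·27.04/2 = 40.56
r ≈ 316.602/40.56 ≈ 7.80578
(Equivalently r = side/(2√3) = 27.04/3.4641 ≈ 7.80578.)

r = 7.806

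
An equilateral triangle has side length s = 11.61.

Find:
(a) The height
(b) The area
(a) The height splits the triangle into two 30-60-90 halves: h = s·√3/2 = 11.61·1.73205/2 ≈ 20.1091/2 ≈ 10.0546
(b) Area = (√3/4)·s² = (√3/4)·11.61² = (√3/4)·134.7921 ≈ 0.433013·134.7921 ≈ 58.3667

Height = 10.05, Area = 58.37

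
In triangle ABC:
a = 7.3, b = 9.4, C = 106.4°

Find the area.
Two sides and the included angle (SAS): A = ½·a·b·sin(C) = ½·7.3·9.4·sin(106.4°)
sin(106.4°) ≈ 0.959314
A ≈ ½·68.62·0.959314 = 34.31·0.959314 ≈ 32.9141

Area = 32.91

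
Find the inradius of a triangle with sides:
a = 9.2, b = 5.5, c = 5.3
r = Area/s where s is the semi-perimeter.
s = (9.2 + 5.5 + 5.3)/2 = 20/2 = 10
Area = √(s(s−a)(s−b)(s−c)) = √(10·0.8·4.5·4.7) ≈ √169.2 ≈ 13.0077
r ≈ 13.0077/10 ≈ 1.30077

r = 1.301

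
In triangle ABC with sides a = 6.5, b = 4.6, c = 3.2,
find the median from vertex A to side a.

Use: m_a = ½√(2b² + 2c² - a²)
m_a = ½√(2·4.6² + 2·3.2² − 6.5²) = ½√(2·21.16 + 2·10.24 − 42.25) = ½√(42.32 + 20.48 − 42.25) = ½√20.55
√20.55 ≈ 4.53321, so m_a ≈ 2.26661

m_a = 2.267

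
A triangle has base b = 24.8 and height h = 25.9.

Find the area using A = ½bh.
A = ½·b·h = ½·24.8·25.9 = ½·642.32 = 321.16

Area = 321.16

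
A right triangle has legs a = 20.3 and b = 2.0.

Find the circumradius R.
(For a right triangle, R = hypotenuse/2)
Hypotenuse c = √(a² + b²) = √(412.09 + 4) = √416.09 ≈ 20.3983
R = c/2 ≈ 20.3983/2 ≈ 10.1991

R = 10.2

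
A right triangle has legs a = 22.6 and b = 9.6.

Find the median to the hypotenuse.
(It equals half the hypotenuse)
Hypotenuse c = √(a² + b²) = √(510.76 + 92.16) = √602.92 ≈ 24.5544
Median to hypotenuse = c/2 ≈ 24.5544/2 ≈ 12.2772

Median = 12.28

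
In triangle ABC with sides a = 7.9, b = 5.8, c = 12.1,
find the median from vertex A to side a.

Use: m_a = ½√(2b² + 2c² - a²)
m_a = ½√(2·5.8² + 2·12.1² − 7.9²) = ½√(2·33.64 + 2·146.41 − 62.41) = ½√(67.28 + 292.82 − 62.41) = ½√297.69
√297.69 ≈ 17.2537, so m_a ≈ 8.62685

m_a = 8.627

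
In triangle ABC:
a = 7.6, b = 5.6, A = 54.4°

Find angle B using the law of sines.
a/sin(A) = b/sin(B)  ⇒  sin(B) = b·sin(A)/a = 5.6·sin(54.4°)/7.6
sin(54.4°) ≈ 0.813101
sin(B) ≈ 5.6·0.813101/7.6 ≈ 4.55336/7.6 ≈ 0.599127
B = arcsin(0.599127) ≈ 36.8074°
(Since b ≤ a we need B ≤ A, so the obtuse alternative 180° − 36.8074° ≈ 143.193° is rejected.)

B = 36.81°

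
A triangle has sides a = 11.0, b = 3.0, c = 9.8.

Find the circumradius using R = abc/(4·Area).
First find the area with Heron's formula.
s = (11.0 + 3.0 + 9.8)/2 = 11.9
Area = √(s(s−a)(s−b)(s−c)) = √(11.9·0.9·8.9·2.1) ≈ √200.17 ≈ 14.1481
abc = 11.0·3.0·9.8 = 323.4
R = abc/(4·Area) ≈ 323.4/(4·14.1481) = 323.4/56.5926 ≈ 5.71453

R = 5.715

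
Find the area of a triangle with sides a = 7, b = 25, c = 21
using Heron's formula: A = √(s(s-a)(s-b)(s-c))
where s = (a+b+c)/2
s = (7 + 25 + 21)/2 = 53/2 = 26.5
s − a = 19.5, s − b = 1.5, s − c = 5.5
s(s−a)(s−b)(s−c) = 26.5·19.5·1.5·5.5 = 4263.1875
Area = √4263.1875 ≈ 65.2931

s = 26.5, Area = 65.29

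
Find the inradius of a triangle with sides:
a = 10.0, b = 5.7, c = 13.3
r = Area/s where s is the semi-perimeter.
s = (10.0 + 5.7 + 13.3)/2 = 29/2 = 14.5
Area = √(s(s−a)(s−b)(s−c)) = √(14.5·4.5·8.8·1.2) ≈ √689.04 ≈ 26.2496
r ≈ 26.2496/14.5 ≈ 1.81032

r = 1.81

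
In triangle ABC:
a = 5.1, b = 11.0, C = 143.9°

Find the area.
Two sides and the included angle (SAS): A = ½·a·b·sin(C) = ½·5.1·11.0·sin(143.9°)
sin(143.9°) ≈ 0.589196
A ≈ ½·56.1·0.589196 = 28.05·0.589196 ≈ 16.527

Area = 16.53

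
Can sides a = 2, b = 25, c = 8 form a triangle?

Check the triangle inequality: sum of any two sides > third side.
a + b vs c: 2 + 25 = 27 > 8  ✓
a + c vs b: 2 + 8 = 10 ≤ 25  ✗
b + c vs a: 25 + 8 = 33 > 2  ✓

No: 2 + 8 = 10 is not > 25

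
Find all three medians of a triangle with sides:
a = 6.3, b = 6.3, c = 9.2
Median formula: m_a = ½√(2b² + 2c² − a²) (and cyclically). a² = 39.69, b² = 39.69, c² = 84.64.
m_a = ½√(2·39.69 + 2·84.64 − 39.69) = ½√208.97 ≈ ½·14.4558 ≈ 7.2279
m_b = ½√(2·39.69 + 2·84.64 − 39.69) = ½√208.97 ≈ ½·14.4558 ≈ 7.2279
m_c = ½√(2·39.69 + 2·39.69 − 84.64) = ½√74.12 ≈ ½·8.6093 ≈ 4.30465

m_a = 7.228, m_b = 7.228, m_c = 4.305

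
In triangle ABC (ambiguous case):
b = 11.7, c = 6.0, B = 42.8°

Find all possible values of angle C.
b/sin(B) = c/sin(C)  ⇒  sin(C) = c·sin(B)/b = 6.0·sin(42.8°)/11.7
sin(42.8°) ≈ 0.679441
sin(C) ≈ 6.0·0.679441/11.7 ≈ 4.07665/11.7 ≈ 0.348431
Candidate 1: C₁ = arcsin(0.348431) ≈ 20.3914°  →  A = 180° − 42.8° − 20.3914° ≈ 116.809° > 0, valid
Candidate 2: C₂ = 180° − C₁ ≈ 159.609°  →  A = 180° − 42.8° − 159.609° ≈ -22.4086° ≤ 0, not a valid triangle

C = 20.39° (one solution)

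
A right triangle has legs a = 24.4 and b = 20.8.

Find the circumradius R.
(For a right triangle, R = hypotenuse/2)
Hypotenuse c = √(a² + b²) = √(595.36 + 432.64) = √1028 ≈ 32.0624
R = c/2 ≈ 32.0624/2 ≈ 16.0312

R = 16.03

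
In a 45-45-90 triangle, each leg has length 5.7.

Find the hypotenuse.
In a 45-45-90 triangle the sides are in ratio 1 : 1 : √2, so hypotenuse = leg·√2.
Hypotenuse = 5.7·√2 ≈ 5.7·1.41421 ≈ 8.06102

Hypotenuse = 5.7√2 = 8.061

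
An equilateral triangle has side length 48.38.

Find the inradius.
r = Area/s with s the semi-perimeter.
Area = (√3/4)·48.38² = (√3/4)·2340.6244 ≈ 0.433013·2340.6244 ≈ 1013.52
s = 3·48.38/2 = 72.57
r ≈ 1013.52/72.57 ≈ 13.9661
(Equivalently r = side/(2√3) = 48.38/3.4641 ≈ 13.9661.)

r = 13.97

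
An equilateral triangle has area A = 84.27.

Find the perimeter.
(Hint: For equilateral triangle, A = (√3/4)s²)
A = (√3/4)s²  ⇒  s² = 4A/√3 = 4·84.27/√3 = 337.08/1.73205 ≈ 194.613
s ≈ √194.613 ≈ 13.9504
Perimeter = 3s ≈ 3·13.9504 ≈ 41.8512

Perimeter = 41.85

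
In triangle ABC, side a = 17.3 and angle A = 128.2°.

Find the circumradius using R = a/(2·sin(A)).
R = a/(2·sin(A)) = 17.3/(2·sin(128.2°))
sin(128.2°) ≈ 0.785857
R ≈ 17.3/(2·0.785857) = 17.3/1.57171 ≈ 11.0071

R = 11.01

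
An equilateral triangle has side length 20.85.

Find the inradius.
r = Area/s with s the semi-perimeter.
Area = (√3/4)·20.85² = (√3/4)·434.7225 ≈ 0.433013·434.7225 ≈ 188.24
s = 3·20.85/2 = 31.275
r ≈ 188.24/31.275 ≈ 6.01888
(Equivalently r = side/(2√3) = 20.85/3.4641 ≈ 6.01888.)

r = 6.019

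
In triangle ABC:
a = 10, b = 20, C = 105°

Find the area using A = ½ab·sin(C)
A = ½·a·b·sin(C) = ½·10·20·sin(105°)
sin(105°) ≈ 0.965926
A ≈ ½·200·0.965926 = 100·0.965926 ≈ 96.5926

Area = 96.59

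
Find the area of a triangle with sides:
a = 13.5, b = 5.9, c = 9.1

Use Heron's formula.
s = (13.5 + 5.9 + 9.1)/2 = 28.5/2 = 14.25
s − a = 0.75, s − b = 8.35, s − c = 5.15
s(s−a)(s−b)(s−c) = 14.25·0.75·8.35·5.15 ≈ 459.589
Area = √459.589 ≈ 21.438

Area = 21.44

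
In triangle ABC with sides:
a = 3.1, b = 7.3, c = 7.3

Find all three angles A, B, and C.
Law of cosines for each angle (a² = 9.61, b² = 53.29, c² = 53.29):
cos(A) = (b² + c² − a²)/(2bc) = (53.29 + 53.29 − 9.61)/(2·7.3·7.3) = 96.97/106.58 ≈ 0.909833  ⇒  A ≈ 24.5177°
cos(B) = (a² + c² − b²)/(2ac) = (9.61 + 53.29 − 53.29)/(2·3.1·7.3) = 9.61/45.26 ≈ 0.212329  ⇒  B ≈ 77.7411°
cos(C) = (a² + b² − c²)/(2ab) = (9.61 + 53.29 − 53.29)/(2·3.1·7.3) = 9.61/45.26 ≈ 0.212329  ⇒  C ≈ 77.7411°
Check: A + B + C ≈ 180°

A = 24.52°, B = 77.74°, C = 77.74°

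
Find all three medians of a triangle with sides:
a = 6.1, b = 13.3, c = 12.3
Median formula: m_a = ½√(2b² + 2c² − a²) (and cyclically). a² = 37.21, b² = 176.89, c² = 151.29.
m_a = ½√(2·176.89 + 2·151.29 − 37.21) = ½√619.15 ≈ ½·24.8827 ≈ 12.4414
m_b = ½√(2·37.21 + 2·151.29 − 176.89) = ½√200.11 ≈ ½·14.146 ≈ 7.07301
m_c = ½√(2·37.21 + 2·176.89 − 151.29) = ½√276.91 ≈ ½·16.6406 ≈ 8.32031

m_a = 12.44, m_b = 7.073, m_c = 8.32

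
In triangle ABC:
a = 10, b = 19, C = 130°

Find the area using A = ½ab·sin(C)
A = ½·a·b·sin(C) = ½·10·19·sin(130°)
sin(130°) ≈ 0.766044
A ≈ ½·190·0.766044 = 95·0.766044 ≈ 72.7742

Area = 72.77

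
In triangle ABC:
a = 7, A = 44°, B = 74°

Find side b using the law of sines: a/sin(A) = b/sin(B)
a/sin(A) = b/sin(B)  ⇒  b = a·sin(B)/sin(A) = 7·sin(74°)/sin(44°)
sin(74°) ≈ 0.961262, sin(44°) ≈ 0.694658
b ≈ 7·0.961262/0.694658 ≈ 6.72883/0.694658 ≈ 9.68653

b = 9.687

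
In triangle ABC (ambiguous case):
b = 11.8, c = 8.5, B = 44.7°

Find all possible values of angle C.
b/sin(B) = c/sin(C)  ⇒  sin(C) = c·sin(B)/b = 8.5·sin(44.7°)/11.8
sin(44.7°) ≈ 0.703395
sin(C) ≈ 8.5·0.703395/11.8 ≈ 5.97885/11.8 ≈ 0.506683
Candidate 1: C₁ = arcsin(0.506683) ≈ 30.4431°  →  A = 180° − 44.7° − 30.4431° ≈ 104.857° > 0, valid
Candidate 2: C₂ = 180° − C₁ ≈ 149.557°  →  A = 180° − 44.7° − 149.557° ≈ -14.2569° ≤ 0, not a valid triangle

C = 30.44° (one solution)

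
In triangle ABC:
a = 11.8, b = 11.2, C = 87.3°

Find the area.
Two sides and the included angle (SAS): A = ½·a·b·sin(C) = ½·11.8·11.2·sin(87.3°)
sin(87.3°) ≈ 0.99889
A ≈ ½·132.16·0.99889 = 66.08·0.99889 ≈ 66.0066

Area = 66.01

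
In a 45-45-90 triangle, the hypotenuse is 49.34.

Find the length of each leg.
In a 45-45-90 triangle hypotenuse = leg·√2, so leg = hypotenuse/√2.
Leg = 49.34/√2 ≈ 49.34/1.41421 ≈ 34.8886

Each leg = 34.89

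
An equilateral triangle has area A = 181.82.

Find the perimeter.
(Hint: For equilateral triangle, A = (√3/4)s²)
A = (√3/4)s²  ⇒  s² = 4A/√3 = 4·181.82/√3 = 727.28/1.73205 ≈ 419.895
s ≈ √419.895 ≈ 20.4913
Perimeter = 3s ≈ 3·20.4913 ≈ 61.474

Perimeter = 61.47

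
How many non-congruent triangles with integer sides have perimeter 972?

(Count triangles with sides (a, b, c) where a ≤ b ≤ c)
Let a ≤ b ≤ c with a + b + c = 972. The only binding inequality is a + b > c, i.e. 972 − c > c, so c < 972/2; and c ≥ 972/3 since c is the largest side.
So 324 ≤ c ≤ 485. For each c, b runs from ⌈(972 − c)/2⌉ up to c (then a = 972 − b − c satisfies 1 ≤ a ≤ b automatically), giving c − ⌈(972 − c)/2⌉ + 1 choices.
Summing over c: 1 + 2 + 4 + 5 + … + 241 + 242  (162 terms, c = 324, …, 485) = 19683
Check (closed form: nearest integer to p²/48 for even p, (p+3)²/48 for odd p): 972²/48 = 944784/48 ≈ 19683.00 → 19683

19683 triangles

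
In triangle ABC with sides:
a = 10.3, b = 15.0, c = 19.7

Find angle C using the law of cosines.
c² = a² + b² − 2ab·cos(C)  ⇒  cos(C) = (a² + b² − c²)/(2ab)
cos(C) = (10.3² + 15.0² − 19.7²)/(2·10.3·15.0) = (106.09 + 225 − 388.09)/309 = -57/309 ≈ -0.184466
C = arccos(-0.184466) ≈ 100.63°

C = 100.6°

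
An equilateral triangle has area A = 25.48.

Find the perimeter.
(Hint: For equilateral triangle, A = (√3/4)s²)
A = (√3/4)s²  ⇒  s² = 4A/√3 = 4·25.48/√3 = 101.92/1.73205 ≈ 58.8435
s ≈ √58.8435 ≈ 7.67095
Perimeter = 3s ≈ 3·7.67095 ≈ 23.0129

Perimeter = 23.01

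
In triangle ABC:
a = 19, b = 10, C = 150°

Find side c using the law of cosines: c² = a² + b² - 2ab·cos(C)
c² = 19² + 10² − 2·19·10·cos(150°)
cos(150°) ≈ -0.866025
c² ≈ 361 + 100 − 380·(-0.866025) ≈ 461 + 329.09 ≈ 790.09
c ≈ √790.09 ≈ 28.1085

c = 28.11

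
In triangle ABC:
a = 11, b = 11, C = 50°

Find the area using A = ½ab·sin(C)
A = ½·a·b·sin(C) = ½·11·11·sin(50°)
sin(50°) ≈ 0.766044
A ≈ ½·121·0.766044 = 60.5·0.766044 ≈ 46.3457

Area = 46.35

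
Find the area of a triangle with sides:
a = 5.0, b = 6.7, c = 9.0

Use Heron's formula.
s = (5.0 + 6.7 + 9.0)/2 = 20.7/2 = 10.35
s − a = 5.35, s − b = 3.65, s − c = 1.35
s(s−a)(s−b)(s−c) = 10.35·5.35·3.65·1.35 ≈ 272.848
Area = √272.848 ≈ 16.5181

Area = 16.52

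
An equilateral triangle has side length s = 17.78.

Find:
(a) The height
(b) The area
(a) The height splits the triangle into two 30-60-90 halves: h = s·√3/2 = 17.78·1.73205/2 ≈ 30.7959/2 ≈ 15.3979
(b) Area = (√3/4)·s² = (√3/4)·17.78² = (√3/4)·316.1284 ≈ 0.433013·316.1284 ≈ 136.888

Height = 15.4, Area = 136.9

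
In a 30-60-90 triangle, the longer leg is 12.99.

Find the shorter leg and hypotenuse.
In a 30-60-90 triangle the sides are in ratio 1 : √3 : 2, so short leg = long leg/√3 and hypotenuse = 2·(short leg).
Short leg = 12.99/√3 ≈ 12.99/1.73205 ≈ 7.49978
Hypotenuse = 2·7.49978 ≈ 14.9996

Short leg = 7.5, Hypotenuse = 15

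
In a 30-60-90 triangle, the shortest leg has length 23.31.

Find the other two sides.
In a 30-60-90 triangle the sides are in ratio 1 : √3 : 2 (short leg : long leg : hypotenuse).
Long leg = 23.31·√3 ≈ 23.31·1.73205 ≈ 40.3741
Hypotenuse = 2·23.31 = 46.62

Long leg = 23.31√3 = 40.37, Hypotenuse = 46.62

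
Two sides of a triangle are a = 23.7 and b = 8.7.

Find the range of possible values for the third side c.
Triangle inequality: |a − b| < c < a + b
|a − b| = |23.7 − 8.7| = 15
a + b = 23.7 + 8.7 = 32.4

15 < c < 32.4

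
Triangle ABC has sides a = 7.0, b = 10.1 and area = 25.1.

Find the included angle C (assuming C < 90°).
Area = ½·a·b·sin(C)  ⇒  sin(C) = 2·Area/(a·b) = 2·25.1/(7.0·10.1) = 50.2/70.7 ≈ 0.710042
C = arcsin(0.710042) ≈ 45.2384° (taking the acute solution since C < 90°)

C = 45.24°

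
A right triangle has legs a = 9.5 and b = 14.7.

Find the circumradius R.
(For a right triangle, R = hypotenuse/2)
Hypotenuse c = √(a² + b²) = √(90.25 + 216.09) = √306.34 ≈ 17.5026
R = c/2 ≈ 17.5026/2 ≈ 8.75129

R = 8.751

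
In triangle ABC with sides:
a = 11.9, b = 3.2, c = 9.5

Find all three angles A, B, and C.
Law of cosines for each angle (a² = 141.61, b² = 10.24, c² = 90.25):
cos(A) = (b² + c² − a²)/(2bc) = (10.24 + 90.25 − 141.61)/(2·3.2·9.5) = -41.12/60.8 ≈ -0.676316  ⇒  A ≈ 132.556°
cos(B) = (a² + c² − b²)/(2ac) = (141.61 + 90.25 − 10.24)/(2·11.9·9.5) = 221.62/226.1 ≈ 0.980186  ⇒  B ≈ 11.4247°
cos(C) = (a² + b² − c²)/(2ab) = (141.61 + 10.24 − 90.25)/(2·11.9·3.2) = 61.6/76.16 ≈ 0.808824  ⇒  C ≈ 36.0189°
Check: A + B + C ≈ 180°

A = 132.6°, B = 11.42°, C = 36.02°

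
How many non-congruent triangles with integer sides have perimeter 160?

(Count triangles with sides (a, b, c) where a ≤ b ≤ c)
Let a ≤ b ≤ c with a + b + c = 160. The only binding inequality is a + b > c, i.e. 160 − c > c, so c < 160/2; and c ≥ 160/3 since c is the largest side.
So 54 ≤ c ≤ 79. For each c, b runs from ⌈(160 − c)/2⌉ up to c (then a = 160 − b − c satisfies 1 ≤ a ≤ b automatically), giving c − ⌈(160 − c)/2⌉ + 1 choices.
Summing over c: 2 + 3 + 5 + 6 + … + 38 + 39  (26 terms, c = 54, …, 79) = 533
Check (closed form: nearest integer to p²/48 for even p, (p+3)²/48 for odd p): 160²/48 = 25600/48 ≈ 533.33 → 533

533 triangles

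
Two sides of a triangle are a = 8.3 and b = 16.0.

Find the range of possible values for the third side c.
Triangle inequality: |a − b| < c < a + b
|a − b| = |8.3 − 16.0| = 7.7
a + b = 8.3 + 16.0 = 24.3

7.7 < c < 24.3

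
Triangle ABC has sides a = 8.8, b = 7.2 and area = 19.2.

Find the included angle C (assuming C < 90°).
Area = ½·a·b·sin(C)  ⇒  sin(C) = 2·Area/(a·b) = 2·19.2/(8.8·7.2) = 38.4/63.36 ≈ 0.606061
C = arcsin(0.606061) ≈ 37.3052° (taking the acute solution since C < 90°)

C = 37.31°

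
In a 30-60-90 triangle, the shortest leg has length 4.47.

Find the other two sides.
In a 30-60-90 triangle the sides are in ratio 1 : √3 : 2 (short leg : long leg : hypotenuse).
Long leg = 4.47·√3 ≈ 4.47·1.73205 ≈ 7.74227
Hypotenuse = 2·4.47 = 8.94

Long leg = 4.47√3 = 7.742, Hypotenuse = 8.94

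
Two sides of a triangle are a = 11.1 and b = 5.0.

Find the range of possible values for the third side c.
Triangle inequality: |a − b| < c < a + b
|a − b| = |11.1 − 5.0| = 6.1
a + b = 11.1 + 5.0 = 16.1

6.1 < c < 16.1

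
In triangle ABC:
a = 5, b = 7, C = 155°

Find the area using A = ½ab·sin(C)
A = ½·a·b·sin(C) = ½·5·7·sin(155°)
sin(155°) ≈ 0.422618
A ≈ ½·35·0.422618 = 17.5·0.422618 ≈ 7.39582

Area = 7.396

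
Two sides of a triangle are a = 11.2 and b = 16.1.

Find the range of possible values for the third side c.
Triangle inequality: |a − b| < c < a + b
|a − b| = |11.2 − 16.1| = 4.9
a + b = 11.2 + 16.1 = 27.3

4.9 < c < 27.3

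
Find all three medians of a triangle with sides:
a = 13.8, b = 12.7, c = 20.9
Median formula: m_a = ½√(2b² + 2c² − a²) (and cyclically). a² = 190.44, b² = 161.29, c² = 436.81.
m_a = ½√(2·161.29 + 2·436.81 − 190.44) = ½√1005.76 ≈ ½·31.7137 ≈ 15.8569
m_b = ½√(2·190.44 + 2·436.81 − 161.29) = ½√1093.21 ≈ ½·33.0637 ≈ 16.5319
m_c = ½√(2·190.44 + 2·161.29 − 436.81) = ½√266.65 ≈ ½·16.3294 ≈ 8.16471

m_a = 15.86, m_b = 16.53, m_c = 8.165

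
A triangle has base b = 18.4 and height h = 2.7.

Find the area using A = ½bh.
A = ½·b·h = ½·18.4·2.7 = ½·49.68 = 24.84

Area = 24.84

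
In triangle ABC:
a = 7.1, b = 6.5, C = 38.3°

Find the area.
Two sides and the included angle (SAS): A = ½·a·b·sin(C) = ½·7.1·6.5·sin(38.3°)
sin(38.3°) ≈ 0.619779
A ≈ ½·46.15·0.619779 = 23.075·0.619779 ≈ 14.3014

Area = 14.3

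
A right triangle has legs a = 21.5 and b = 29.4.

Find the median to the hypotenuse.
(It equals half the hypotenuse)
Hypotenuse c = √(a² + b²) = √(462.25 + 864.36) = √1326.61 ≈ 36.4227
Median to hypotenuse = c/2 ≈ 36.4227/2 ≈ 18.2113

Median = 18.21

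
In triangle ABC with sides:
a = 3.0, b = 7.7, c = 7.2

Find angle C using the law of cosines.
c² = a² + b² − 2ab·cos(C)  ⇒  cos(C) = (a² + b² − c²)/(2ab)
cos(C) = (3.0² + 7.7² − 7.2²)/(2·3.0·7.7) = (9 + 59.29 − 51.84)/46.2 = 16.45/46.2 ≈ 0.356061
C = arccos(0.356061) ≈ 69.1415°

C = 69.14°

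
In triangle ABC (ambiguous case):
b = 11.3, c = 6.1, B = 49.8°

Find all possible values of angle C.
b/sin(B) = c/sin(C)  ⇒  sin(C) = c·sin(B)/b = 6.1·sin(49.8°)/11.3
sin(49.8°) ≈ 0.763796
sin(C) ≈ 6.1·0.763796/11.3 ≈ 4.65916/11.3 ≈ 0.412315
Candidate 1: C₁ = arcsin(0.412315) ≈ 24.3503°  →  A = 180° − 49.8° − 24.3503° ≈ 105.85° > 0, valid
Candidate 2: C₂ = 180° − C₁ ≈ 155.65°  →  A = 180° − 49.8° − 155.65° ≈ -25.4497° ≤ 0, not a valid triangle

C = 24.35° (one solution)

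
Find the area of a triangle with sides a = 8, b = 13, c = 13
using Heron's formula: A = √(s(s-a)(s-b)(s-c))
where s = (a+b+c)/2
s = (8 + 13 + 13)/2 = 34/2 = 17
s − a = 9, s − b = 4, s − c = 4
s(s−a)(s−b)(s−c) = 17·9·4·4 = 2448
Area = √2448 ≈ 49.4773

s = 17.0, Area = 49.48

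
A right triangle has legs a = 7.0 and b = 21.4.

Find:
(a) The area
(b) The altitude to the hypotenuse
(a) The legs are perpendicular, so Area = ½·a·b = ½·7.0·21.4 = ½·149.8 = 74.9
(b) Hypotenuse c = √(a² + b²) = √(49 + 457.96) = √506.96 ≈ 22.5158
    Area = ½·c·h_c  ⇒  h_c = 2·Area/c = 149.8/22.5158 ≈ 6.65311

Area = 74.9, h_c = 6.653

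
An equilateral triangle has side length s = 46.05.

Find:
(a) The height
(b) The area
(a) The height splits the triangle into two 30-60-90 halves: h = s·√3/2 = 46.05·1.73205/2 ≈ 79.7609/2 ≈ 39.8805
(b) Area = (√3/4)·s² = (√3/4)·46.05² = (√3/4)·2120.6025 ≈ 0.433013·2120.6025 ≈ 918.248

Height = 39.88, Area = 918.2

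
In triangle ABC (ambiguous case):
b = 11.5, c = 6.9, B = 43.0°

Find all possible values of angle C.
b/sin(B) = c/sin(C)  ⇒  sin(C) = c·sin(B)/b = 6.9·sin(43.0°)/11.5
sin(43.0°) ≈ 0.681998
sin(C) ≈ 6.9·0.681998/11.5 ≈ 4.70579/11.5 ≈ 0.409199
Candidate 1: C₁ = arcsin(0.409199) ≈ 24.1545°  →  A = 180° − 43.0° − 24.1545° ≈ 112.845° > 0, valid
Candidate 2: C₂ = 180° − C₁ ≈ 155.845°  →  A = 180° − 43.0° − 155.845° ≈ -18.8455° ≤ 0, not a valid triangle

C = 24.15° (one solution)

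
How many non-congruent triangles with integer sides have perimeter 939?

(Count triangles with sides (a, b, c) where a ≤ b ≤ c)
Let a ≤ b ≤ c with a + b + c = 939. The only binding inequality is a + b > c, i.e. 939 − c > c, so c < 939/2; and c ≥ 939/3 since c is the largest side.
So 313 ≤ c ≤ 469. For each c, b runs from ⌈(939 − c)/2⌉ up to c (then a = 939 − b − c satisfies 1 ≤ a ≤ b automatically), giving c − ⌈(939 − c)/2⌉ + 1 choices.
Summing over c: 1 + 2 + 4 + 5 + … + 233 + 235  (157 terms, c = 313, …, 469) = 18487
Check (closed form: nearest integer to p²/48 for even p, (p+3)²/48 for odd p): (939+3)²/48 = 942²/48 = 887364/48 ≈ 18486.75 → 18487

18487 triangles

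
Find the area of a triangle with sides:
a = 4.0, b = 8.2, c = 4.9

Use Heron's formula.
s = (4.0 + 8.2 + 4.9)/2 = 17.1/2 = 8.55
s − a = 4.55, s − b = 0.35, s − c = 3.65
s(s−a)(s−b)(s−c) = 8.55·4.55·0.35·3.65 ≈ 49.6979
Area = √49.6979 ≈ 7.04968

Area = 7.05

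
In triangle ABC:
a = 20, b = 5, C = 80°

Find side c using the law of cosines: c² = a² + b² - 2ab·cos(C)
c² = 20² + 5² − 2·20·5·cos(80°)
cos(80°) ≈ 0.173648
c² ≈ 400 + 25 − 200·(0.173648) ≈ 425 − 34.7296 ≈ 390.27
c ≈ √390.27 ≈ 19.7553

c = 19.76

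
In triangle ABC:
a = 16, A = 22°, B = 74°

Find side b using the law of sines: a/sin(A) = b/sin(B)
a/sin(A) = b/sin(B)  ⇒  b = a·sin(B)/sin(A) = 16·sin(74°)/sin(22°)
sin(74°) ≈ 0.961262, sin(22°) ≈ 0.374607
b ≈ 16·0.961262/0.374607 ≈ 15.3802/0.374607 ≈ 41.0569

b = 41.06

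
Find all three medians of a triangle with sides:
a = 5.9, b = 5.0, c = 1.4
Median formula: m_a = ½√(2b² + 2c² − a²) (and cyclically). a² = 34.81, b² = 25, c² = 1.96.
m_a = ½√(2·25 + 2·1.96 − 34.81) = ½√19.11 ≈ ½·4.3715 ≈ 2.18575
m_b = ½√(2·34.81 + 2·1.96 − 25) = ½√48.54 ≈ ½·6.96707 ≈ 3.48353
m_c = ½√(2·34.81 + 2·25 − 1.96) = ½√117.66 ≈ ½·10.8471 ≈ 5.42356

m_a = 2.186, m_b = 3.484, m_c = 5.424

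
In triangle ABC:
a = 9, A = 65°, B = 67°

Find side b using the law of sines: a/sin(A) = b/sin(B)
a/sin(A) = b/sin(B)  ⇒  b = a·sin(B)/sin(A) = 9·sin(67°)/sin(65°)
sin(67°) ≈ 0.920505, sin(65°) ≈ 0.906308
b ≈ 9·0.920505/0.906308 ≈ 8.28454/0.906308 ≈ 9.14098

b = 9.141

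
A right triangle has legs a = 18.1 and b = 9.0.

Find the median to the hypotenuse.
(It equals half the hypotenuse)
Hypotenuse c = √(a² + b²) = √(327.61 + 81) = √408.61 ≈ 20.2141
Median to hypotenuse = c/2 ≈ 20.2141/2 ≈ 10.1071

Median = 10.11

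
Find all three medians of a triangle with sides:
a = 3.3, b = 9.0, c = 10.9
Median formula: m_a = ½√(2b² + 2c² − a²) (and cyclically). a² = 10.89, b² = 81, c² = 118.81.
m_a = ½√(2·81 + 2·118.81 − 10.89) = ½√388.73 ≈ ½·19.7162 ≈ 9.85812
m_b = ½√(2·10.89 + 2·118.81 − 81) = ½√178.4 ≈ ½·13.3566 ≈ 6.67832
m_c = ½√(2·10.89 + 2·81 − 118.81) = ½√64.97 ≈ ½·8.0604 ≈ 4.0302

m_a = 9.858, m_b = 6.678, m_c = 4.03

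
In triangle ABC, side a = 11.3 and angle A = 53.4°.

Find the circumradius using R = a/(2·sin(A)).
R = a/(2·sin(A)) = 11.3/(2·sin(53.4°))
sin(53.4°) ≈ 0.802817
R ≈ 11.3/(2·0.802817) = 11.3/1.60563 ≈ 7.03771

R = 7.038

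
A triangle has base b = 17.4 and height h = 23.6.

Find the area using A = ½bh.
A = ½·b·h = ½·17.4·23.6 = ½·410.64 = 205.32

Area = 205.32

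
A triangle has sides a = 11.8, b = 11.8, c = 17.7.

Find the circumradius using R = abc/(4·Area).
First find the area with Heron's formula.
s = (11.8 + 11.8 + 17.7)/2 = 20.65
Area = √(s(s−a)(s−b)(s−c)) = √(20.65·8.85·8.85·2.95) ≈ √4771.21 ≈ 69.074
abc = 11.8·11.8·17.7 = 2464.548
R = abc/(4·Area) ≈ 2464.548/(4·69.074) = 2464.548/276.296 ≈ 8.91996

R = 8.92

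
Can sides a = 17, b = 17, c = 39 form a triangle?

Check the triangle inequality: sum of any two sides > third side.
a + b vs c: 17 + 17 = 34 ≤ 39  ✗
a + c vs b: 17 + 39 = 56 > 17  ✓
b + c vs a: 17 + 39 = 56 > 17  ✓

No: 17 + 17 = 34 is not > 39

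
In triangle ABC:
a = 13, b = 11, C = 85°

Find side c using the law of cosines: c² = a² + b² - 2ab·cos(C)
c² = 13² + 11² − 2·13·11·cos(85°)
cos(85°) ≈ 0.0871557
c² ≈ 169 + 121 − 286·(0.0871557) ≈ 290 − 24.9265 ≈ 265.073
c ≈ √265.073 ≈ 16.2811

c = 16.28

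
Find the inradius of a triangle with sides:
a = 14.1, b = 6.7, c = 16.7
r = Area/s where s is the semi-perimeter.
s = (14.1 + 6.7 + 16.7)/2 = 37.5/2 = 18.75
Area = √(s(s−a)(s−b)(s−c)) = √(18.75·4.65·12.05·2.05) ≈ √2153.75 ≈ 46.4085
r ≈ 46.4085/18.75 ≈ 2.47512

r = 2.475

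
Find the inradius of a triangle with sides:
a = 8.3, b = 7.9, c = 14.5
r = Area/s where s is the semi-perimeter.
s = (8.3 + 7.9 + 14.5)/2 = 30.7/2 = 15.35
Area = √(s(s−a)(s−b)(s−c)) = √(15.35·7.05·7.45·0.85) ≈ √685.287 ≈ 26.178
r ≈ 26.178/15.35 ≈ 1.70541

r = 1.705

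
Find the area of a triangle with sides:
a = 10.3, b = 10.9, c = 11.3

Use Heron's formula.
s = (10.3 + 10.9 + 11.3)/2 = 32.5/2 = 16.25
s − a = 5.95, s − b = 5.35, s − c = 4.95
s(s−a)(s−b)(s−c) = 16.25·5.95·5.35·4.95 ≈ 2560.53
Area = √2560.53 ≈ 50.6016

Area = 50.6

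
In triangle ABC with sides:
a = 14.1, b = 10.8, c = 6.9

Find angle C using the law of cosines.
c² = a² + b² − 2ab·cos(C)  ⇒  cos(C) = (a² + b² − c²)/(2ab)
cos(C) = (14.1² + 10.8² − 6.9²)/(2·14.1·10.8) = (198.81 + 116.64 − 47.61)/304.56 = 267.84/304.56 ≈ 0.879433
C = arccos(0.879433) ≈ 28.426°

C = 28.43°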